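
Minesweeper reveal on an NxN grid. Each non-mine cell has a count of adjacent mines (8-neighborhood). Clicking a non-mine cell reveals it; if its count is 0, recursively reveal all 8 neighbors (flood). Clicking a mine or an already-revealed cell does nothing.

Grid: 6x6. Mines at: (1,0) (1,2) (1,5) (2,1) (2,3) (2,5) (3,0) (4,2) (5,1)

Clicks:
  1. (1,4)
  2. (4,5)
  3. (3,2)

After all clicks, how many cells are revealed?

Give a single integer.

Answer: 11

Derivation:
Click 1 (1,4) count=3: revealed 1 new [(1,4)] -> total=1
Click 2 (4,5) count=0: revealed 9 new [(3,3) (3,4) (3,5) (4,3) (4,4) (4,5) (5,3) (5,4) (5,5)] -> total=10
Click 3 (3,2) count=3: revealed 1 new [(3,2)] -> total=11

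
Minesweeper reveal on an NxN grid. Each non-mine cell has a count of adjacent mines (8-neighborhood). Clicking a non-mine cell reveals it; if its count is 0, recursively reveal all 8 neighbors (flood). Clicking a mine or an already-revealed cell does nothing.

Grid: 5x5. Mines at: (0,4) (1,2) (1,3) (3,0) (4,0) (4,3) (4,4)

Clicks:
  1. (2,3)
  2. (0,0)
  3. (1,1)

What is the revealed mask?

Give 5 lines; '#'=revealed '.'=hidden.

Click 1 (2,3) count=2: revealed 1 new [(2,3)] -> total=1
Click 2 (0,0) count=0: revealed 6 new [(0,0) (0,1) (1,0) (1,1) (2,0) (2,1)] -> total=7
Click 3 (1,1) count=1: revealed 0 new [(none)] -> total=7

Answer: ##...
##...
##.#.
.....
.....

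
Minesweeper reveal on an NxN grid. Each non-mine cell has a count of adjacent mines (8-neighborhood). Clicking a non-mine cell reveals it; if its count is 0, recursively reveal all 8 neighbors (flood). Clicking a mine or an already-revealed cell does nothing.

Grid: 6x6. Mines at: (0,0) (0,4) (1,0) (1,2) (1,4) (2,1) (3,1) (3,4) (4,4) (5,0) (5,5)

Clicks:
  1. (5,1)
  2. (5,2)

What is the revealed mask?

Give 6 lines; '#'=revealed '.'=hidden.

Click 1 (5,1) count=1: revealed 1 new [(5,1)] -> total=1
Click 2 (5,2) count=0: revealed 5 new [(4,1) (4,2) (4,3) (5,2) (5,3)] -> total=6

Answer: ......
......
......
......
.###..
.###..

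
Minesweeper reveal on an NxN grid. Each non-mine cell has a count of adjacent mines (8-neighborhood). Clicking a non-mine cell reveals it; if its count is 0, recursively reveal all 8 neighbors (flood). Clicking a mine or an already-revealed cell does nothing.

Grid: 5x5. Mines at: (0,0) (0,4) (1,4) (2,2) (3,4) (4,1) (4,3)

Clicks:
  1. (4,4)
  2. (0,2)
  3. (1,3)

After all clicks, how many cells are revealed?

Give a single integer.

Click 1 (4,4) count=2: revealed 1 new [(4,4)] -> total=1
Click 2 (0,2) count=0: revealed 6 new [(0,1) (0,2) (0,3) (1,1) (1,2) (1,3)] -> total=7
Click 3 (1,3) count=3: revealed 0 new [(none)] -> total=7

Answer: 7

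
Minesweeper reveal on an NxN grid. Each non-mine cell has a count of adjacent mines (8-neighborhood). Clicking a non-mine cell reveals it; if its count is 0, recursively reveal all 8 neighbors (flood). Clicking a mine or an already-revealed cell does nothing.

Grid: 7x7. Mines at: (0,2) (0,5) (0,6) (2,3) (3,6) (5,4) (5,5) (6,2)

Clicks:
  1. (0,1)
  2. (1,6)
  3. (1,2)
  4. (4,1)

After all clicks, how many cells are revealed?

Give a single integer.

Click 1 (0,1) count=1: revealed 1 new [(0,1)] -> total=1
Click 2 (1,6) count=2: revealed 1 new [(1,6)] -> total=2
Click 3 (1,2) count=2: revealed 1 new [(1,2)] -> total=3
Click 4 (4,1) count=0: revealed 20 new [(0,0) (1,0) (1,1) (2,0) (2,1) (2,2) (3,0) (3,1) (3,2) (3,3) (4,0) (4,1) (4,2) (4,3) (5,0) (5,1) (5,2) (5,3) (6,0) (6,1)] -> total=23

Answer: 23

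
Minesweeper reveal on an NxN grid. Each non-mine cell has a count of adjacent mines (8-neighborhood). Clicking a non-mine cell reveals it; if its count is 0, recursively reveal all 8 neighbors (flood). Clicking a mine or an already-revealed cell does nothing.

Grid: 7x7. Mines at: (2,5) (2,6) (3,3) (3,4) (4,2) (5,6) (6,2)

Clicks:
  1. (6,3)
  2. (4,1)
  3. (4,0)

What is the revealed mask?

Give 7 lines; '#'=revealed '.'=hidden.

Click 1 (6,3) count=1: revealed 1 new [(6,3)] -> total=1
Click 2 (4,1) count=1: revealed 1 new [(4,1)] -> total=2
Click 3 (4,0) count=0: revealed 27 new [(0,0) (0,1) (0,2) (0,3) (0,4) (0,5) (0,6) (1,0) (1,1) (1,2) (1,3) (1,4) (1,5) (1,6) (2,0) (2,1) (2,2) (2,3) (2,4) (3,0) (3,1) (3,2) (4,0) (5,0) (5,1) (6,0) (6,1)] -> total=29

Answer: #######
#######
#####..
###....
##.....
##.....
##.#...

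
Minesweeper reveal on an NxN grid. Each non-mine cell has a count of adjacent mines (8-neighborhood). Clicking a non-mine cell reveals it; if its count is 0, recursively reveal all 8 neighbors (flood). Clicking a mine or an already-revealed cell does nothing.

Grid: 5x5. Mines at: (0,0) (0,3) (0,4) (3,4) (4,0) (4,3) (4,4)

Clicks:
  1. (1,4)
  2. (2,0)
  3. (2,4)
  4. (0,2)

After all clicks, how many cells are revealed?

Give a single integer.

Click 1 (1,4) count=2: revealed 1 new [(1,4)] -> total=1
Click 2 (2,0) count=0: revealed 12 new [(1,0) (1,1) (1,2) (1,3) (2,0) (2,1) (2,2) (2,3) (3,0) (3,1) (3,2) (3,3)] -> total=13
Click 3 (2,4) count=1: revealed 1 new [(2,4)] -> total=14
Click 4 (0,2) count=1: revealed 1 new [(0,2)] -> total=15

Answer: 15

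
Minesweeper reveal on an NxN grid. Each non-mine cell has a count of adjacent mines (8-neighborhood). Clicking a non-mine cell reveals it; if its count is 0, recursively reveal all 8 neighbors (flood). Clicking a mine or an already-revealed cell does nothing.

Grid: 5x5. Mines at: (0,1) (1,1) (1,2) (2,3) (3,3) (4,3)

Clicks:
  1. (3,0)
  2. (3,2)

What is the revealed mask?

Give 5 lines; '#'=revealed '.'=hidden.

Answer: .....
.....
###..
###..
###..

Derivation:
Click 1 (3,0) count=0: revealed 9 new [(2,0) (2,1) (2,2) (3,0) (3,1) (3,2) (4,0) (4,1) (4,2)] -> total=9
Click 2 (3,2) count=3: revealed 0 new [(none)] -> total=9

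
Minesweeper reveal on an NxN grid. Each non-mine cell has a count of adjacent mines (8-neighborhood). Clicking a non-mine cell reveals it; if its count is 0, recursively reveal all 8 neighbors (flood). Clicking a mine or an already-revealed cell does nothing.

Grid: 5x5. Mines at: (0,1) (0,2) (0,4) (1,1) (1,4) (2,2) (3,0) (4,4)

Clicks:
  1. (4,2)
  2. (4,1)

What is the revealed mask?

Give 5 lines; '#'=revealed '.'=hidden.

Answer: .....
.....
.....
.###.
.###.

Derivation:
Click 1 (4,2) count=0: revealed 6 new [(3,1) (3,2) (3,3) (4,1) (4,2) (4,3)] -> total=6
Click 2 (4,1) count=1: revealed 0 new [(none)] -> total=6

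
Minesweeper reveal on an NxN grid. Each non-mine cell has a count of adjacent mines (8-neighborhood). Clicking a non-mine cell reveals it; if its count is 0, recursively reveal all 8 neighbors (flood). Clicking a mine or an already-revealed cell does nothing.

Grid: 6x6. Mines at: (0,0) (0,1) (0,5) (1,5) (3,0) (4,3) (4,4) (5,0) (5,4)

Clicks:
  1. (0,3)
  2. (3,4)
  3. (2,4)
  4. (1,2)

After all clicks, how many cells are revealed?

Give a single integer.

Click 1 (0,3) count=0: revealed 15 new [(0,2) (0,3) (0,4) (1,1) (1,2) (1,3) (1,4) (2,1) (2,2) (2,3) (2,4) (3,1) (3,2) (3,3) (3,4)] -> total=15
Click 2 (3,4) count=2: revealed 0 new [(none)] -> total=15
Click 3 (2,4) count=1: revealed 0 new [(none)] -> total=15
Click 4 (1,2) count=1: revealed 0 new [(none)] -> total=15

Answer: 15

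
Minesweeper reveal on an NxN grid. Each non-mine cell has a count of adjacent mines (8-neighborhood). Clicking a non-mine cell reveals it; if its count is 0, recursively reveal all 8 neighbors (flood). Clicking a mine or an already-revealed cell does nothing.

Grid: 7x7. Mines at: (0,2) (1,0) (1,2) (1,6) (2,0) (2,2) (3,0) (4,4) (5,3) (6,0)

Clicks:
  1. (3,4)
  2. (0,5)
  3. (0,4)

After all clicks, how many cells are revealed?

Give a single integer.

Answer: 12

Derivation:
Click 1 (3,4) count=1: revealed 1 new [(3,4)] -> total=1
Click 2 (0,5) count=1: revealed 1 new [(0,5)] -> total=2
Click 3 (0,4) count=0: revealed 10 new [(0,3) (0,4) (1,3) (1,4) (1,5) (2,3) (2,4) (2,5) (3,3) (3,5)] -> total=12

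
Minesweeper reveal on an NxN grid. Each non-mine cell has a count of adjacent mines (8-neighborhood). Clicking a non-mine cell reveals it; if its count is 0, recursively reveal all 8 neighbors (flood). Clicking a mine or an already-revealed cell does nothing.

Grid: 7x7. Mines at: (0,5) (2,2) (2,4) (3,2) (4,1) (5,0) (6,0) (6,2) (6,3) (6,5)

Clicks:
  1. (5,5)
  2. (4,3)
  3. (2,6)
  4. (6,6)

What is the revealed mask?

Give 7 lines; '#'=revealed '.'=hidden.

Answer: .......
.....##
.....##
...####
...####
...####
......#

Derivation:
Click 1 (5,5) count=1: revealed 1 new [(5,5)] -> total=1
Click 2 (4,3) count=1: revealed 1 new [(4,3)] -> total=2
Click 3 (2,6) count=0: revealed 14 new [(1,5) (1,6) (2,5) (2,6) (3,3) (3,4) (3,5) (3,6) (4,4) (4,5) (4,6) (5,3) (5,4) (5,6)] -> total=16
Click 4 (6,6) count=1: revealed 1 new [(6,6)] -> total=17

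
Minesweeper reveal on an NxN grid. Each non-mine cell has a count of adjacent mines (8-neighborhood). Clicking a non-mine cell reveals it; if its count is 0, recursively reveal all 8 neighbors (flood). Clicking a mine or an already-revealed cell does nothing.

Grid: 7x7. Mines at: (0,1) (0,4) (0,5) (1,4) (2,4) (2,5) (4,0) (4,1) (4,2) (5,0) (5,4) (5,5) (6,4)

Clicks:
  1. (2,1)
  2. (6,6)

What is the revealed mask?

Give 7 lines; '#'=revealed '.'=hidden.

Answer: .......
####...
####...
####...
.......
.......
......#

Derivation:
Click 1 (2,1) count=0: revealed 12 new [(1,0) (1,1) (1,2) (1,3) (2,0) (2,1) (2,2) (2,3) (3,0) (3,1) (3,2) (3,3)] -> total=12
Click 2 (6,6) count=1: revealed 1 new [(6,6)] -> total=13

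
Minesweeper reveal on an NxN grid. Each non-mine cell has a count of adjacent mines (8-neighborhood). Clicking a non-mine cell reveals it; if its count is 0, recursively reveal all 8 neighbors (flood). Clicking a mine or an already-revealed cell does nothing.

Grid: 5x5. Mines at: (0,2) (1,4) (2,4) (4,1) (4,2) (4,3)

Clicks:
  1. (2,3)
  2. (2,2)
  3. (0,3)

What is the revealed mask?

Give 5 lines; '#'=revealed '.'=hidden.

Click 1 (2,3) count=2: revealed 1 new [(2,3)] -> total=1
Click 2 (2,2) count=0: revealed 13 new [(0,0) (0,1) (1,0) (1,1) (1,2) (1,3) (2,0) (2,1) (2,2) (3,0) (3,1) (3,2) (3,3)] -> total=14
Click 3 (0,3) count=2: revealed 1 new [(0,3)] -> total=15

Answer: ##.#.
####.
####.
####.
.....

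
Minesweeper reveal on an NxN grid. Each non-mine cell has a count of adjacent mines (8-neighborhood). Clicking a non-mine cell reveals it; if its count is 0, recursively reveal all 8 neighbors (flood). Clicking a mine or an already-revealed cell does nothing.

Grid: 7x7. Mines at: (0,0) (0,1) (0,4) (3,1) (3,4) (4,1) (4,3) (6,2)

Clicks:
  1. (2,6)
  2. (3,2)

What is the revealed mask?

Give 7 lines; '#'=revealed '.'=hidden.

Click 1 (2,6) count=0: revealed 19 new [(0,5) (0,6) (1,5) (1,6) (2,5) (2,6) (3,5) (3,6) (4,4) (4,5) (4,6) (5,3) (5,4) (5,5) (5,6) (6,3) (6,4) (6,5) (6,6)] -> total=19
Click 2 (3,2) count=3: revealed 1 new [(3,2)] -> total=20

Answer: .....##
.....##
.....##
..#..##
....###
...####
...####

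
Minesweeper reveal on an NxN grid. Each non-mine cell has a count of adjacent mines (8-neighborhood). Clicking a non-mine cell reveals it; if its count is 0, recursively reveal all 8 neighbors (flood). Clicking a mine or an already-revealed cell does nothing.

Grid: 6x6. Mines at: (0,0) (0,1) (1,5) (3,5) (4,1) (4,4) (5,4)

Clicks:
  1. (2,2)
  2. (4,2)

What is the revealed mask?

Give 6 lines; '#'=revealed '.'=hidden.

Click 1 (2,2) count=0: revealed 18 new [(0,2) (0,3) (0,4) (1,0) (1,1) (1,2) (1,3) (1,4) (2,0) (2,1) (2,2) (2,3) (2,4) (3,0) (3,1) (3,2) (3,3) (3,4)] -> total=18
Click 2 (4,2) count=1: revealed 1 new [(4,2)] -> total=19

Answer: ..###.
#####.
#####.
#####.
..#...
......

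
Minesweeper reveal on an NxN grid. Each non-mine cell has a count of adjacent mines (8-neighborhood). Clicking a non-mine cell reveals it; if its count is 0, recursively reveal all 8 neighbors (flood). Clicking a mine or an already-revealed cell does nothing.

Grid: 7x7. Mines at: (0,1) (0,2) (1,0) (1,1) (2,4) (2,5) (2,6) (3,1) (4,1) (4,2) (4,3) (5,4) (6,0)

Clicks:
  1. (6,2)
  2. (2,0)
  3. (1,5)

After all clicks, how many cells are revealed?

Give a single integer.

Click 1 (6,2) count=0: revealed 6 new [(5,1) (5,2) (5,3) (6,1) (6,2) (6,3)] -> total=6
Click 2 (2,0) count=3: revealed 1 new [(2,0)] -> total=7
Click 3 (1,5) count=3: revealed 1 new [(1,5)] -> total=8

Answer: 8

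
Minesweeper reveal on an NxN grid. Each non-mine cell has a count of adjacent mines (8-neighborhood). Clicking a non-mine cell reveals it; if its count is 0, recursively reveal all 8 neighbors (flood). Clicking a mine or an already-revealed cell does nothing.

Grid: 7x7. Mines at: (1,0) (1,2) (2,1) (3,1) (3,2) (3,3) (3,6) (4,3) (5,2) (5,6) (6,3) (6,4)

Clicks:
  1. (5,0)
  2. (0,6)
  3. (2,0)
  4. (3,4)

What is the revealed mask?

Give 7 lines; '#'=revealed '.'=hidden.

Answer: ...####
...####
#..####
....#..
##.....
##.....
##.....

Derivation:
Click 1 (5,0) count=0: revealed 6 new [(4,0) (4,1) (5,0) (5,1) (6,0) (6,1)] -> total=6
Click 2 (0,6) count=0: revealed 12 new [(0,3) (0,4) (0,5) (0,6) (1,3) (1,4) (1,5) (1,6) (2,3) (2,4) (2,5) (2,6)] -> total=18
Click 3 (2,0) count=3: revealed 1 new [(2,0)] -> total=19
Click 4 (3,4) count=2: revealed 1 new [(3,4)] -> total=20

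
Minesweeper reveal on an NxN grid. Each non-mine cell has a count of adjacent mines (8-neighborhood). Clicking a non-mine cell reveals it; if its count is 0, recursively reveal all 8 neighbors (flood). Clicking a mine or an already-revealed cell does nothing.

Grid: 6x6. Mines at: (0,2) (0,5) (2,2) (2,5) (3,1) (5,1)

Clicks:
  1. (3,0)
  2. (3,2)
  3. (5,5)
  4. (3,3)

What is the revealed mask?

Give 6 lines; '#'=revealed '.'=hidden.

Click 1 (3,0) count=1: revealed 1 new [(3,0)] -> total=1
Click 2 (3,2) count=2: revealed 1 new [(3,2)] -> total=2
Click 3 (5,5) count=0: revealed 11 new [(3,3) (3,4) (3,5) (4,2) (4,3) (4,4) (4,5) (5,2) (5,3) (5,4) (5,5)] -> total=13
Click 4 (3,3) count=1: revealed 0 new [(none)] -> total=13

Answer: ......
......
......
#.####
..####
..####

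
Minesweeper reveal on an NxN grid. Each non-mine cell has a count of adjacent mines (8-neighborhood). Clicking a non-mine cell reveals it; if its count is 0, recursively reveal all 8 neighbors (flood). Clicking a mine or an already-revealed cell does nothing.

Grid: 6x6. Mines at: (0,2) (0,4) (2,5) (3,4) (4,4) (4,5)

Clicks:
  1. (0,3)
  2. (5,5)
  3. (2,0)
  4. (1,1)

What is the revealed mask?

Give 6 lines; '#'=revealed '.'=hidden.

Click 1 (0,3) count=2: revealed 1 new [(0,3)] -> total=1
Click 2 (5,5) count=2: revealed 1 new [(5,5)] -> total=2
Click 3 (2,0) count=0: revealed 22 new [(0,0) (0,1) (1,0) (1,1) (1,2) (1,3) (2,0) (2,1) (2,2) (2,3) (3,0) (3,1) (3,2) (3,3) (4,0) (4,1) (4,2) (4,3) (5,0) (5,1) (5,2) (5,3)] -> total=24
Click 4 (1,1) count=1: revealed 0 new [(none)] -> total=24

Answer: ##.#..
####..
####..
####..
####..
####.#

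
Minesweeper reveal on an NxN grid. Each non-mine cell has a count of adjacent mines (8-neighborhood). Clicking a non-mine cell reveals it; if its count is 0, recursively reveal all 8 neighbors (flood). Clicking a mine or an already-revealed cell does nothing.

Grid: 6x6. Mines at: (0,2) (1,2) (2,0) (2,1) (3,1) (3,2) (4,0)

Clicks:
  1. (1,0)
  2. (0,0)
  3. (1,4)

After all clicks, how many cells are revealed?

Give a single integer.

Answer: 26

Derivation:
Click 1 (1,0) count=2: revealed 1 new [(1,0)] -> total=1
Click 2 (0,0) count=0: revealed 3 new [(0,0) (0,1) (1,1)] -> total=4
Click 3 (1,4) count=0: revealed 22 new [(0,3) (0,4) (0,5) (1,3) (1,4) (1,5) (2,3) (2,4) (2,5) (3,3) (3,4) (3,5) (4,1) (4,2) (4,3) (4,4) (4,5) (5,1) (5,2) (5,3) (5,4) (5,5)] -> total=26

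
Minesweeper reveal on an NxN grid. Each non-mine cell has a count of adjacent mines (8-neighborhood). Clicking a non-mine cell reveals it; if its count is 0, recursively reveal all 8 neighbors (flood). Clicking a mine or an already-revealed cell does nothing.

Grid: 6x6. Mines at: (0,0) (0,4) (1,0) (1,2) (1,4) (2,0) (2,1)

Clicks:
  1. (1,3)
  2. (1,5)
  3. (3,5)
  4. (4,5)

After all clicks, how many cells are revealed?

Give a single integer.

Click 1 (1,3) count=3: revealed 1 new [(1,3)] -> total=1
Click 2 (1,5) count=2: revealed 1 new [(1,5)] -> total=2
Click 3 (3,5) count=0: revealed 22 new [(2,2) (2,3) (2,4) (2,5) (3,0) (3,1) (3,2) (3,3) (3,4) (3,5) (4,0) (4,1) (4,2) (4,3) (4,4) (4,5) (5,0) (5,1) (5,2) (5,3) (5,4) (5,5)] -> total=24
Click 4 (4,5) count=0: revealed 0 new [(none)] -> total=24

Answer: 24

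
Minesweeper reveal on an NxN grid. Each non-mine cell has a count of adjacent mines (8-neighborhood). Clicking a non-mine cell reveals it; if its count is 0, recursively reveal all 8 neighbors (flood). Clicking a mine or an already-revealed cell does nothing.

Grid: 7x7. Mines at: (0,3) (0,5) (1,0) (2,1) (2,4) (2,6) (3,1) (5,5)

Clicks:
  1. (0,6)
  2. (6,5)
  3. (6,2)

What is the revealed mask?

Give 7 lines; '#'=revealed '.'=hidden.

Click 1 (0,6) count=1: revealed 1 new [(0,6)] -> total=1
Click 2 (6,5) count=1: revealed 1 new [(6,5)] -> total=2
Click 3 (6,2) count=0: revealed 18 new [(3,2) (3,3) (3,4) (4,0) (4,1) (4,2) (4,3) (4,4) (5,0) (5,1) (5,2) (5,3) (5,4) (6,0) (6,1) (6,2) (6,3) (6,4)] -> total=20

Answer: ......#
.......
.......
..###..
#####..
#####..
######.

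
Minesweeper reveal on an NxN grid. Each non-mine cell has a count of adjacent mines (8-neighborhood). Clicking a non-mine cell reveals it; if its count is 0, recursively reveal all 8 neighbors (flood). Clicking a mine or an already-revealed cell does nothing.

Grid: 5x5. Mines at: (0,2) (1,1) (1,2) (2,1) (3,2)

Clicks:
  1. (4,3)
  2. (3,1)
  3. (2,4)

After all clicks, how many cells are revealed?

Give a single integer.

Answer: 11

Derivation:
Click 1 (4,3) count=1: revealed 1 new [(4,3)] -> total=1
Click 2 (3,1) count=2: revealed 1 new [(3,1)] -> total=2
Click 3 (2,4) count=0: revealed 9 new [(0,3) (0,4) (1,3) (1,4) (2,3) (2,4) (3,3) (3,4) (4,4)] -> total=11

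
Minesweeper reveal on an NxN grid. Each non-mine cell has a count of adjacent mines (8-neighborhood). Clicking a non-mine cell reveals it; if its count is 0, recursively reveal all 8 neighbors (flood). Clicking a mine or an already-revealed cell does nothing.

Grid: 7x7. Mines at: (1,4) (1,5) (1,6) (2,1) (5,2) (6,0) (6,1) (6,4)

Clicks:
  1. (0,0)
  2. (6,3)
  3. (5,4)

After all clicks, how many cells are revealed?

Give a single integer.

Answer: 10

Derivation:
Click 1 (0,0) count=0: revealed 8 new [(0,0) (0,1) (0,2) (0,3) (1,0) (1,1) (1,2) (1,3)] -> total=8
Click 2 (6,3) count=2: revealed 1 new [(6,3)] -> total=9
Click 3 (5,4) count=1: revealed 1 new [(5,4)] -> total=10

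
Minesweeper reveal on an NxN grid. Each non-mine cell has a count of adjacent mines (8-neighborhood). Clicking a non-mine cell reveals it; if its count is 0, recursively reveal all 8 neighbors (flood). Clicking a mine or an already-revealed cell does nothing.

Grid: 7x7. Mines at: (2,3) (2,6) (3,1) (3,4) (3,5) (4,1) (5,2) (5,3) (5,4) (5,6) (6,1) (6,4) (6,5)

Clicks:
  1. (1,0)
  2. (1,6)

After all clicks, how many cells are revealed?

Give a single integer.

Click 1 (1,0) count=0: revealed 17 new [(0,0) (0,1) (0,2) (0,3) (0,4) (0,5) (0,6) (1,0) (1,1) (1,2) (1,3) (1,4) (1,5) (1,6) (2,0) (2,1) (2,2)] -> total=17
Click 2 (1,6) count=1: revealed 0 new [(none)] -> total=17

Answer: 17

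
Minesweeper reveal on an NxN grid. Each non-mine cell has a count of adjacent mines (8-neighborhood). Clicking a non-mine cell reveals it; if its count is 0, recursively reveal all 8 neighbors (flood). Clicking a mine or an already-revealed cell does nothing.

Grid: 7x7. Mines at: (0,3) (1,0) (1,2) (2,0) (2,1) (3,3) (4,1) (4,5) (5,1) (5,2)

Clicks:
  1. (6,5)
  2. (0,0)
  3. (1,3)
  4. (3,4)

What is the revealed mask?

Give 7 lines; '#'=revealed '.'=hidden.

Click 1 (6,5) count=0: revealed 8 new [(5,3) (5,4) (5,5) (5,6) (6,3) (6,4) (6,5) (6,6)] -> total=8
Click 2 (0,0) count=1: revealed 1 new [(0,0)] -> total=9
Click 3 (1,3) count=2: revealed 1 new [(1,3)] -> total=10
Click 4 (3,4) count=2: revealed 1 new [(3,4)] -> total=11

Answer: #......
...#...
.......
....#..
.......
...####
...####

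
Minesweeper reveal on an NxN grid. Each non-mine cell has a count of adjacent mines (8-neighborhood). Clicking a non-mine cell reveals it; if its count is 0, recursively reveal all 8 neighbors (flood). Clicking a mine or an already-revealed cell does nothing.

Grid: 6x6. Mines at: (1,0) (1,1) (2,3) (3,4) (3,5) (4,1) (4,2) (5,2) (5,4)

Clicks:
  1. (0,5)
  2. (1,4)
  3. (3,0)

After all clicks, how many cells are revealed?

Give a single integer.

Answer: 11

Derivation:
Click 1 (0,5) count=0: revealed 10 new [(0,2) (0,3) (0,4) (0,5) (1,2) (1,3) (1,4) (1,5) (2,4) (2,5)] -> total=10
Click 2 (1,4) count=1: revealed 0 new [(none)] -> total=10
Click 3 (3,0) count=1: revealed 1 new [(3,0)] -> total=11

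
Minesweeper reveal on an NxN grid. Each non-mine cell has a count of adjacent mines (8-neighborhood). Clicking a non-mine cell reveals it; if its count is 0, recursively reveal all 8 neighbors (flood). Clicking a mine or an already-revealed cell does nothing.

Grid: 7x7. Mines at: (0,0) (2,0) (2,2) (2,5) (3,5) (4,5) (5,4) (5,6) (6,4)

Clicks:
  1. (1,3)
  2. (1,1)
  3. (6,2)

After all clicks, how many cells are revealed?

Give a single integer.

Click 1 (1,3) count=1: revealed 1 new [(1,3)] -> total=1
Click 2 (1,1) count=3: revealed 1 new [(1,1)] -> total=2
Click 3 (6,2) count=0: revealed 16 new [(3,0) (3,1) (3,2) (3,3) (4,0) (4,1) (4,2) (4,3) (5,0) (5,1) (5,2) (5,3) (6,0) (6,1) (6,2) (6,3)] -> total=18

Answer: 18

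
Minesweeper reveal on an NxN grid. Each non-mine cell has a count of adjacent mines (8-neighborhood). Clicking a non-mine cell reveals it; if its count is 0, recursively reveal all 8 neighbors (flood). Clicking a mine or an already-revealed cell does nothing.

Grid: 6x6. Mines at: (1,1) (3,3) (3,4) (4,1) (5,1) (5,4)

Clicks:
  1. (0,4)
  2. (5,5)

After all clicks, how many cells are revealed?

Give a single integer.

Answer: 13

Derivation:
Click 1 (0,4) count=0: revealed 12 new [(0,2) (0,3) (0,4) (0,5) (1,2) (1,3) (1,4) (1,5) (2,2) (2,3) (2,4) (2,5)] -> total=12
Click 2 (5,5) count=1: revealed 1 new [(5,5)] -> total=13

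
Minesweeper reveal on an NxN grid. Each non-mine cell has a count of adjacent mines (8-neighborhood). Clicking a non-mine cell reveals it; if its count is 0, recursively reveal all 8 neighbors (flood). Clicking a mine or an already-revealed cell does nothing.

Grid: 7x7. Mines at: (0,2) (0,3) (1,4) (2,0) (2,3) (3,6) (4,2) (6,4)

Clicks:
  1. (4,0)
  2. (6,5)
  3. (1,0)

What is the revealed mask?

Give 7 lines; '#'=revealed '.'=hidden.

Answer: .......
#......
.......
##.....
##.....
####...
####.#.

Derivation:
Click 1 (4,0) count=0: revealed 12 new [(3,0) (3,1) (4,0) (4,1) (5,0) (5,1) (5,2) (5,3) (6,0) (6,1) (6,2) (6,3)] -> total=12
Click 2 (6,5) count=1: revealed 1 new [(6,5)] -> total=13
Click 3 (1,0) count=1: revealed 1 new [(1,0)] -> total=14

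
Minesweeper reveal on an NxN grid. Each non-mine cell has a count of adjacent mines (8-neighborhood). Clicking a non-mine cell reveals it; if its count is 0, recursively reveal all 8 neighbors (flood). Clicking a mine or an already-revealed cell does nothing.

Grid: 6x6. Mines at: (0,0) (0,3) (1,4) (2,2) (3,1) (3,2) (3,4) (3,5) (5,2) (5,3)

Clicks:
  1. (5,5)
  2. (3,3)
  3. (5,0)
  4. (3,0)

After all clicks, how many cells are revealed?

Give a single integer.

Click 1 (5,5) count=0: revealed 4 new [(4,4) (4,5) (5,4) (5,5)] -> total=4
Click 2 (3,3) count=3: revealed 1 new [(3,3)] -> total=5
Click 3 (5,0) count=0: revealed 4 new [(4,0) (4,1) (5,0) (5,1)] -> total=9
Click 4 (3,0) count=1: revealed 1 new [(3,0)] -> total=10

Answer: 10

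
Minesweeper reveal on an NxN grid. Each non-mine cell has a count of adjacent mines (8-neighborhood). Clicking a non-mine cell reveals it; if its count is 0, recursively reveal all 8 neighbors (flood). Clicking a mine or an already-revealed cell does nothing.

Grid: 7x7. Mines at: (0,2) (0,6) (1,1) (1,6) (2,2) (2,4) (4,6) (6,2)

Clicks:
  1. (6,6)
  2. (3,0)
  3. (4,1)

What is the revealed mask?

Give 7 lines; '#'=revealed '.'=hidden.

Answer: .......
.......
##.....
######.
######.
#######
##.####

Derivation:
Click 1 (6,6) count=0: revealed 27 new [(2,0) (2,1) (3,0) (3,1) (3,2) (3,3) (3,4) (3,5) (4,0) (4,1) (4,2) (4,3) (4,4) (4,5) (5,0) (5,1) (5,2) (5,3) (5,4) (5,5) (5,6) (6,0) (6,1) (6,3) (6,4) (6,5) (6,6)] -> total=27
Click 2 (3,0) count=0: revealed 0 new [(none)] -> total=27
Click 3 (4,1) count=0: revealed 0 new [(none)] -> total=27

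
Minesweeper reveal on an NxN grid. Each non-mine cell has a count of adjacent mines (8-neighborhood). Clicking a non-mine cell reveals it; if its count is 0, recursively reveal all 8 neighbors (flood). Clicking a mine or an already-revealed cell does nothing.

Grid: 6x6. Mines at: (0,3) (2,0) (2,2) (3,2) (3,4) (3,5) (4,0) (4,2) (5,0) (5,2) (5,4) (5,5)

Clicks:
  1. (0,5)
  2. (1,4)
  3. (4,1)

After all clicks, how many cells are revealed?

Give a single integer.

Click 1 (0,5) count=0: revealed 6 new [(0,4) (0,5) (1,4) (1,5) (2,4) (2,5)] -> total=6
Click 2 (1,4) count=1: revealed 0 new [(none)] -> total=6
Click 3 (4,1) count=5: revealed 1 new [(4,1)] -> total=7

Answer: 7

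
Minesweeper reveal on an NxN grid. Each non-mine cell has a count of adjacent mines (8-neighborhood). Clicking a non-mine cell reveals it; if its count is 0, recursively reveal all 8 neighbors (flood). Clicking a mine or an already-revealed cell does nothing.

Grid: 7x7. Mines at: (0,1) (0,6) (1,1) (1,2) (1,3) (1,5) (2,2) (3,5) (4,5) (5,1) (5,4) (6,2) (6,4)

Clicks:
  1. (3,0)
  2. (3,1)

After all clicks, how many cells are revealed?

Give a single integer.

Click 1 (3,0) count=0: revealed 6 new [(2,0) (2,1) (3,0) (3,1) (4,0) (4,1)] -> total=6
Click 2 (3,1) count=1: revealed 0 new [(none)] -> total=6

Answer: 6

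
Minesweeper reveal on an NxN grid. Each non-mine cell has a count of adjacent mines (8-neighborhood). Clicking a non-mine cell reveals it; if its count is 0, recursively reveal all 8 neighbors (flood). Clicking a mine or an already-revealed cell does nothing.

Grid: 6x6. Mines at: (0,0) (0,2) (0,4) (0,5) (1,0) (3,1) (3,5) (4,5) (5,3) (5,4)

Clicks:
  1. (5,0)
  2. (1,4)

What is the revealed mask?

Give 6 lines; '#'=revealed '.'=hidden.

Click 1 (5,0) count=0: revealed 6 new [(4,0) (4,1) (4,2) (5,0) (5,1) (5,2)] -> total=6
Click 2 (1,4) count=2: revealed 1 new [(1,4)] -> total=7

Answer: ......
....#.
......
......
###...
###...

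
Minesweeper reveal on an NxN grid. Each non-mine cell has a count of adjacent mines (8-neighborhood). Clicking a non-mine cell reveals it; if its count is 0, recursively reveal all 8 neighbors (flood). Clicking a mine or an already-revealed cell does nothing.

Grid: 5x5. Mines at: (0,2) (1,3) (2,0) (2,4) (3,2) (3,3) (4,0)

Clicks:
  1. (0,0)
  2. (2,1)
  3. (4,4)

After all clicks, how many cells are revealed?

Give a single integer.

Answer: 6

Derivation:
Click 1 (0,0) count=0: revealed 4 new [(0,0) (0,1) (1,0) (1,1)] -> total=4
Click 2 (2,1) count=2: revealed 1 new [(2,1)] -> total=5
Click 3 (4,4) count=1: revealed 1 new [(4,4)] -> total=6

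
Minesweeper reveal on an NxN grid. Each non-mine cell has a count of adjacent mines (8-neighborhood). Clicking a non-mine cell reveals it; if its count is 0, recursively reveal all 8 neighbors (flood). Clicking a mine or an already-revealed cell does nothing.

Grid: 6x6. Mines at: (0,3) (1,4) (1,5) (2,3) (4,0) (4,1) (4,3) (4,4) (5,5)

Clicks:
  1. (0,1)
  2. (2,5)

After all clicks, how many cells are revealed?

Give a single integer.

Answer: 13

Derivation:
Click 1 (0,1) count=0: revealed 12 new [(0,0) (0,1) (0,2) (1,0) (1,1) (1,2) (2,0) (2,1) (2,2) (3,0) (3,1) (3,2)] -> total=12
Click 2 (2,5) count=2: revealed 1 new [(2,5)] -> total=13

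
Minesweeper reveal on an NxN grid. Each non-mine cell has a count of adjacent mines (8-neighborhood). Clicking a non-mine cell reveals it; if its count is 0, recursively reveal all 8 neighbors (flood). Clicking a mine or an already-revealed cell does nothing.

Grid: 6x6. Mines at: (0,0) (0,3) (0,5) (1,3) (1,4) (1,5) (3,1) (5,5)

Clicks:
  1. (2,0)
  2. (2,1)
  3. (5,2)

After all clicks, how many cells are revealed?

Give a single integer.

Click 1 (2,0) count=1: revealed 1 new [(2,0)] -> total=1
Click 2 (2,1) count=1: revealed 1 new [(2,1)] -> total=2
Click 3 (5,2) count=0: revealed 19 new [(2,2) (2,3) (2,4) (2,5) (3,2) (3,3) (3,4) (3,5) (4,0) (4,1) (4,2) (4,3) (4,4) (4,5) (5,0) (5,1) (5,2) (5,3) (5,4)] -> total=21

Answer: 21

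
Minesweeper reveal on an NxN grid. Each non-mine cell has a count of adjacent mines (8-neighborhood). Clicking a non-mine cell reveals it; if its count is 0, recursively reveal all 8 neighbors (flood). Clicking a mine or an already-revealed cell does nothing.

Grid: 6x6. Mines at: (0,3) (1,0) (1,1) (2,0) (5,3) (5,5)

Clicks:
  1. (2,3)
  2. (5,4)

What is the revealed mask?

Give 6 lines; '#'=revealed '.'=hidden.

Click 1 (2,3) count=0: revealed 26 new [(0,4) (0,5) (1,2) (1,3) (1,4) (1,5) (2,1) (2,2) (2,3) (2,4) (2,5) (3,0) (3,1) (3,2) (3,3) (3,4) (3,5) (4,0) (4,1) (4,2) (4,3) (4,4) (4,5) (5,0) (5,1) (5,2)] -> total=26
Click 2 (5,4) count=2: revealed 1 new [(5,4)] -> total=27

Answer: ....##
..####
.#####
######
######
###.#.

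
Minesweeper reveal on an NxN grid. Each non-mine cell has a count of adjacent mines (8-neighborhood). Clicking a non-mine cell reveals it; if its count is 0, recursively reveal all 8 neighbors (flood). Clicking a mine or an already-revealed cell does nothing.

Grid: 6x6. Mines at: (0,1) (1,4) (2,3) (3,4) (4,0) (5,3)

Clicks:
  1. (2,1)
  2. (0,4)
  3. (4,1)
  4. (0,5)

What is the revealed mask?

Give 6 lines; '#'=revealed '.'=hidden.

Answer: ....##
###...
###...
###...
.#....
......

Derivation:
Click 1 (2,1) count=0: revealed 9 new [(1,0) (1,1) (1,2) (2,0) (2,1) (2,2) (3,0) (3,1) (3,2)] -> total=9
Click 2 (0,4) count=1: revealed 1 new [(0,4)] -> total=10
Click 3 (4,1) count=1: revealed 1 new [(4,1)] -> total=11
Click 4 (0,5) count=1: revealed 1 new [(0,5)] -> total=12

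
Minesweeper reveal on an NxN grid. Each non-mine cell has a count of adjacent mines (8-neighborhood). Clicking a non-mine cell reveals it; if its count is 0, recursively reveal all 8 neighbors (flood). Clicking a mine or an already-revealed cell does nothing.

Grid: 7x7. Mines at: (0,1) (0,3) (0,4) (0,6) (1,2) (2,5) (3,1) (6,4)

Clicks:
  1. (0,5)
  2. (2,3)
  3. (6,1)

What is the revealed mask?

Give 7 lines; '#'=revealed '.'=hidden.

Answer: .....#.
.......
..###..
..#####
#######
#######
####.##

Derivation:
Click 1 (0,5) count=2: revealed 1 new [(0,5)] -> total=1
Click 2 (2,3) count=1: revealed 1 new [(2,3)] -> total=2
Click 3 (6,1) count=0: revealed 27 new [(2,2) (2,4) (3,2) (3,3) (3,4) (3,5) (3,6) (4,0) (4,1) (4,2) (4,3) (4,4) (4,5) (4,6) (5,0) (5,1) (5,2) (5,3) (5,4) (5,5) (5,6) (6,0) (6,1) (6,2) (6,3) (6,5) (6,6)] -> total=29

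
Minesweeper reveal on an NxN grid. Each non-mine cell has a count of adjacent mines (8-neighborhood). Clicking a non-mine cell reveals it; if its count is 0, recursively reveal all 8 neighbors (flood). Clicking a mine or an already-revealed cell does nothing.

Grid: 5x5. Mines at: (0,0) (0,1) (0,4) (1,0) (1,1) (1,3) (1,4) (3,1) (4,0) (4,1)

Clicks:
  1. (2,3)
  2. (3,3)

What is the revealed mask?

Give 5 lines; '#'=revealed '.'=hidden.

Click 1 (2,3) count=2: revealed 1 new [(2,3)] -> total=1
Click 2 (3,3) count=0: revealed 8 new [(2,2) (2,4) (3,2) (3,3) (3,4) (4,2) (4,3) (4,4)] -> total=9

Answer: .....
.....
..###
..###
..###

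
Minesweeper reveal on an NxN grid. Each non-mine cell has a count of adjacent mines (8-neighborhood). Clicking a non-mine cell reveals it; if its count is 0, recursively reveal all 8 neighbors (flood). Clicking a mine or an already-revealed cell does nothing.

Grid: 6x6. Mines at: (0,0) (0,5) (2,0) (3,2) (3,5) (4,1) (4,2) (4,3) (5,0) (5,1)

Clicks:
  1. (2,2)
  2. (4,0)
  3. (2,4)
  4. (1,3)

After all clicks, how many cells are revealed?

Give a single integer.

Answer: 13

Derivation:
Click 1 (2,2) count=1: revealed 1 new [(2,2)] -> total=1
Click 2 (4,0) count=3: revealed 1 new [(4,0)] -> total=2
Click 3 (2,4) count=1: revealed 1 new [(2,4)] -> total=3
Click 4 (1,3) count=0: revealed 10 new [(0,1) (0,2) (0,3) (0,4) (1,1) (1,2) (1,3) (1,4) (2,1) (2,3)] -> total=13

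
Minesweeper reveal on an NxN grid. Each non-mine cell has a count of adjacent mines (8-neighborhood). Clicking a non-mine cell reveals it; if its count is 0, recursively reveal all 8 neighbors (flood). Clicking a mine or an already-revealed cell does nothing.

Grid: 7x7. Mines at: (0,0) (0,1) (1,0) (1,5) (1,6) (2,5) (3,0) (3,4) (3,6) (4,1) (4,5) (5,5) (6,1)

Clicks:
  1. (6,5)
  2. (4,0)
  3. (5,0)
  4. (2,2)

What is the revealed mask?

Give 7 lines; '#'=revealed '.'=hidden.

Click 1 (6,5) count=1: revealed 1 new [(6,5)] -> total=1
Click 2 (4,0) count=2: revealed 1 new [(4,0)] -> total=2
Click 3 (5,0) count=2: revealed 1 new [(5,0)] -> total=3
Click 4 (2,2) count=0: revealed 14 new [(0,2) (0,3) (0,4) (1,1) (1,2) (1,3) (1,4) (2,1) (2,2) (2,3) (2,4) (3,1) (3,2) (3,3)] -> total=17

Answer: ..###..
.####..
.####..
.###...
#......
#......
.....#.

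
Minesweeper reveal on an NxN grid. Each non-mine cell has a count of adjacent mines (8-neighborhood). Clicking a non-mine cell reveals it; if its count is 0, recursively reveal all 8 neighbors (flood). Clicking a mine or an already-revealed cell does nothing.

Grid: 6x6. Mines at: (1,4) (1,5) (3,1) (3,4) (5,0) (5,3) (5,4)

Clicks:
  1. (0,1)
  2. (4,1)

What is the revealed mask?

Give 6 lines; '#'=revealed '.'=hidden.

Answer: ####..
####..
####..
......
.#....
......

Derivation:
Click 1 (0,1) count=0: revealed 12 new [(0,0) (0,1) (0,2) (0,3) (1,0) (1,1) (1,2) (1,3) (2,0) (2,1) (2,2) (2,3)] -> total=12
Click 2 (4,1) count=2: revealed 1 new [(4,1)] -> total=13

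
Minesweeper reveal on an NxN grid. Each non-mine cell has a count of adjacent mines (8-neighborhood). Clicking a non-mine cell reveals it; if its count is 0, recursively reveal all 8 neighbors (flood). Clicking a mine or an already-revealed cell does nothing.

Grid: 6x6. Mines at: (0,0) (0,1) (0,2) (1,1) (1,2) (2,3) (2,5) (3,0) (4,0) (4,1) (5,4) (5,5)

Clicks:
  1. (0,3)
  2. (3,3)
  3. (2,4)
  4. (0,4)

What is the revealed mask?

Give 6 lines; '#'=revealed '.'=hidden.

Answer: ...###
...###
....#.
...#..
......
......

Derivation:
Click 1 (0,3) count=2: revealed 1 new [(0,3)] -> total=1
Click 2 (3,3) count=1: revealed 1 new [(3,3)] -> total=2
Click 3 (2,4) count=2: revealed 1 new [(2,4)] -> total=3
Click 4 (0,4) count=0: revealed 5 new [(0,4) (0,5) (1,3) (1,4) (1,5)] -> total=8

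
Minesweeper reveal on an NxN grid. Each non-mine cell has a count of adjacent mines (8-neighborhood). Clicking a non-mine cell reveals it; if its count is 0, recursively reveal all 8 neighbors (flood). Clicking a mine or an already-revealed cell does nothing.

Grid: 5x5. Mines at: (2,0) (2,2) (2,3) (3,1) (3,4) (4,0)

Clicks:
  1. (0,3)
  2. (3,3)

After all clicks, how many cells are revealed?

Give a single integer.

Answer: 11

Derivation:
Click 1 (0,3) count=0: revealed 10 new [(0,0) (0,1) (0,2) (0,3) (0,4) (1,0) (1,1) (1,2) (1,3) (1,4)] -> total=10
Click 2 (3,3) count=3: revealed 1 new [(3,3)] -> total=11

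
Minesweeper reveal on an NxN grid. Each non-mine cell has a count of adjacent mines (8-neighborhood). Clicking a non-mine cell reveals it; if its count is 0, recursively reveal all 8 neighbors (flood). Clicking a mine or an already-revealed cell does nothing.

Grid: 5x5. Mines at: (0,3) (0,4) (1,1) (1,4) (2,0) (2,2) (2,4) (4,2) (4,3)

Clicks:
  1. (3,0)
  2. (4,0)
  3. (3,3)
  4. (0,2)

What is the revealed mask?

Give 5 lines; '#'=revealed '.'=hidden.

Click 1 (3,0) count=1: revealed 1 new [(3,0)] -> total=1
Click 2 (4,0) count=0: revealed 3 new [(3,1) (4,0) (4,1)] -> total=4
Click 3 (3,3) count=4: revealed 1 new [(3,3)] -> total=5
Click 4 (0,2) count=2: revealed 1 new [(0,2)] -> total=6

Answer: ..#..
.....
.....
##.#.
##...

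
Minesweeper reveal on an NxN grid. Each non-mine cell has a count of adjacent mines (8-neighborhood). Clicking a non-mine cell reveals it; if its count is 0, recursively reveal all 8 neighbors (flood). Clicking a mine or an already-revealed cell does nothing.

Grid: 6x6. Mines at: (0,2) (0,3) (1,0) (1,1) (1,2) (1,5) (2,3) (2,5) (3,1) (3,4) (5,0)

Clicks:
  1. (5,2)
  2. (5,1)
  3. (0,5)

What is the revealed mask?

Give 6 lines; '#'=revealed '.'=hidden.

Click 1 (5,2) count=0: revealed 10 new [(4,1) (4,2) (4,3) (4,4) (4,5) (5,1) (5,2) (5,3) (5,4) (5,5)] -> total=10
Click 2 (5,1) count=1: revealed 0 new [(none)] -> total=10
Click 3 (0,5) count=1: revealed 1 new [(0,5)] -> total=11

Answer: .....#
......
......
......
.#####
.#####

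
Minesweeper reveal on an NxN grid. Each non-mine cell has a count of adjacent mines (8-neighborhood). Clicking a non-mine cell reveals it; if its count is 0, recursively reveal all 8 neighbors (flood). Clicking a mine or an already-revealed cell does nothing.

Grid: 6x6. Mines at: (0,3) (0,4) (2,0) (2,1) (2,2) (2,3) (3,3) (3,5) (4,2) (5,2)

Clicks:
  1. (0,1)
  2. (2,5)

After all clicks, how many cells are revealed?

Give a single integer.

Answer: 7

Derivation:
Click 1 (0,1) count=0: revealed 6 new [(0,0) (0,1) (0,2) (1,0) (1,1) (1,2)] -> total=6
Click 2 (2,5) count=1: revealed 1 new [(2,5)] -> total=7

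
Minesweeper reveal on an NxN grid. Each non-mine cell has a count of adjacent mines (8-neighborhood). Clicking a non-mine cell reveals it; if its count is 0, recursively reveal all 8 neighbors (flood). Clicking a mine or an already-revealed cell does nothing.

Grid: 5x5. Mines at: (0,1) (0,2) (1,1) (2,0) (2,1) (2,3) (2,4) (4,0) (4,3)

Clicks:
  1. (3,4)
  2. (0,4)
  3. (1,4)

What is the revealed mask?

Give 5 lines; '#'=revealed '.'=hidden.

Click 1 (3,4) count=3: revealed 1 new [(3,4)] -> total=1
Click 2 (0,4) count=0: revealed 4 new [(0,3) (0,4) (1,3) (1,4)] -> total=5
Click 3 (1,4) count=2: revealed 0 new [(none)] -> total=5

Answer: ...##
...##
.....
....#
.....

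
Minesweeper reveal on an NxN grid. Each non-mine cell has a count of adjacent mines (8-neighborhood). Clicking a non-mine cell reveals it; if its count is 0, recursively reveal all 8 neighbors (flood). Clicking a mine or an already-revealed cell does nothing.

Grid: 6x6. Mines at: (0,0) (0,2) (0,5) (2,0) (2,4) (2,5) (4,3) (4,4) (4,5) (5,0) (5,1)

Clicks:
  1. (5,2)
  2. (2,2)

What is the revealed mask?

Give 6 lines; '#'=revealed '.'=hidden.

Answer: ......
.###..
.###..
.###..
......
..#...

Derivation:
Click 1 (5,2) count=2: revealed 1 new [(5,2)] -> total=1
Click 2 (2,2) count=0: revealed 9 new [(1,1) (1,2) (1,3) (2,1) (2,2) (2,3) (3,1) (3,2) (3,3)] -> total=10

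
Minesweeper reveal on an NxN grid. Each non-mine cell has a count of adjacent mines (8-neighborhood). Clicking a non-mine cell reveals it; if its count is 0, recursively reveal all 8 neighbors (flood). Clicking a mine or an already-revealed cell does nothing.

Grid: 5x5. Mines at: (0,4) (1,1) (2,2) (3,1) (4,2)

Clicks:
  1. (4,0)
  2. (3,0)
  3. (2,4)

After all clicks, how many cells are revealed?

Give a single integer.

Answer: 10

Derivation:
Click 1 (4,0) count=1: revealed 1 new [(4,0)] -> total=1
Click 2 (3,0) count=1: revealed 1 new [(3,0)] -> total=2
Click 3 (2,4) count=0: revealed 8 new [(1,3) (1,4) (2,3) (2,4) (3,3) (3,4) (4,3) (4,4)] -> total=10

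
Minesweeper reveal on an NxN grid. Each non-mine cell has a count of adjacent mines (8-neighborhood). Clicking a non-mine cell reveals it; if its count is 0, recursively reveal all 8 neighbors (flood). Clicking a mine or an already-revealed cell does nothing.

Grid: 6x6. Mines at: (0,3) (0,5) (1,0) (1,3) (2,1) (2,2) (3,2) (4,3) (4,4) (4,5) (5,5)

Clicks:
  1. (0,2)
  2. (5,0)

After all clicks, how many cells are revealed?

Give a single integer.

Answer: 9

Derivation:
Click 1 (0,2) count=2: revealed 1 new [(0,2)] -> total=1
Click 2 (5,0) count=0: revealed 8 new [(3,0) (3,1) (4,0) (4,1) (4,2) (5,0) (5,1) (5,2)] -> total=9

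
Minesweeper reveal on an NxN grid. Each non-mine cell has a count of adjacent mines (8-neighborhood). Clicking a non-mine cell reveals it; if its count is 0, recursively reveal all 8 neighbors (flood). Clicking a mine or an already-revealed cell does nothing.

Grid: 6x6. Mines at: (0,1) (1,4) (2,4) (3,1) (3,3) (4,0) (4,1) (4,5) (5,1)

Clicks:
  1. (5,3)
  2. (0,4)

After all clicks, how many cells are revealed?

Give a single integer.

Click 1 (5,3) count=0: revealed 6 new [(4,2) (4,3) (4,4) (5,2) (5,3) (5,4)] -> total=6
Click 2 (0,4) count=1: revealed 1 new [(0,4)] -> total=7

Answer: 7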